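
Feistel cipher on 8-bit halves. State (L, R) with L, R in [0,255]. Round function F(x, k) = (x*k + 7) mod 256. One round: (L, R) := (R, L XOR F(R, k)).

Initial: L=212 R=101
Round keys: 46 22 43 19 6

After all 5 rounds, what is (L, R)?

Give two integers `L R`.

Round 1 (k=46): L=101 R=249
Round 2 (k=22): L=249 R=8
Round 3 (k=43): L=8 R=166
Round 4 (k=19): L=166 R=81
Round 5 (k=6): L=81 R=75

Answer: 81 75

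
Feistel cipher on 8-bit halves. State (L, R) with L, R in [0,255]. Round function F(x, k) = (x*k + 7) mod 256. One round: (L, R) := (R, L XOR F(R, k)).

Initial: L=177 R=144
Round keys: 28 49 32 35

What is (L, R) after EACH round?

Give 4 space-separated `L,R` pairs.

Round 1 (k=28): L=144 R=118
Round 2 (k=49): L=118 R=13
Round 3 (k=32): L=13 R=209
Round 4 (k=35): L=209 R=151

Answer: 144,118 118,13 13,209 209,151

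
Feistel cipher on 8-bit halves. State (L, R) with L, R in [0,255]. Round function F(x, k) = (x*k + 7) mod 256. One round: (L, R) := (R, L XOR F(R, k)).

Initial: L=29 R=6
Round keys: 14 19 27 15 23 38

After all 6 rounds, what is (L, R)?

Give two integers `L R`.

Answer: 95 163

Derivation:
Round 1 (k=14): L=6 R=70
Round 2 (k=19): L=70 R=63
Round 3 (k=27): L=63 R=234
Round 4 (k=15): L=234 R=130
Round 5 (k=23): L=130 R=95
Round 6 (k=38): L=95 R=163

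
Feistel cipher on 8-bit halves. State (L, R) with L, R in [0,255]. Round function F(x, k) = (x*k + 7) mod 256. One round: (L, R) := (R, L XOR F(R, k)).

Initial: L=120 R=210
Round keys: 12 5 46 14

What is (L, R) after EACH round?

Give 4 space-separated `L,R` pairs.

Answer: 210,167 167,152 152,240 240,191

Derivation:
Round 1 (k=12): L=210 R=167
Round 2 (k=5): L=167 R=152
Round 3 (k=46): L=152 R=240
Round 4 (k=14): L=240 R=191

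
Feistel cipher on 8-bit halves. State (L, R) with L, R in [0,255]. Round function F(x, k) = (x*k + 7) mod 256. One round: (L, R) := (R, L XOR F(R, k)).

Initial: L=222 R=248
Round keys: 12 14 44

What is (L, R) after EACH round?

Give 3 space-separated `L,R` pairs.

Answer: 248,121 121,93 93,122

Derivation:
Round 1 (k=12): L=248 R=121
Round 2 (k=14): L=121 R=93
Round 3 (k=44): L=93 R=122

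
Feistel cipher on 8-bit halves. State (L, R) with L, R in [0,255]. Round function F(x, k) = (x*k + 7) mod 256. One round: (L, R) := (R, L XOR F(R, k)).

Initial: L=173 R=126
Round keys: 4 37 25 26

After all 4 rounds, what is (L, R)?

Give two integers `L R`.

Round 1 (k=4): L=126 R=82
Round 2 (k=37): L=82 R=159
Round 3 (k=25): L=159 R=220
Round 4 (k=26): L=220 R=192

Answer: 220 192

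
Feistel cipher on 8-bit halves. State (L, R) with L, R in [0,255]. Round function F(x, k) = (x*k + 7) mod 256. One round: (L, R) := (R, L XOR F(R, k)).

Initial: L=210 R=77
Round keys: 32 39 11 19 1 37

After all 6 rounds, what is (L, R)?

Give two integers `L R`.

Round 1 (k=32): L=77 R=117
Round 2 (k=39): L=117 R=151
Round 3 (k=11): L=151 R=241
Round 4 (k=19): L=241 R=125
Round 5 (k=1): L=125 R=117
Round 6 (k=37): L=117 R=141

Answer: 117 141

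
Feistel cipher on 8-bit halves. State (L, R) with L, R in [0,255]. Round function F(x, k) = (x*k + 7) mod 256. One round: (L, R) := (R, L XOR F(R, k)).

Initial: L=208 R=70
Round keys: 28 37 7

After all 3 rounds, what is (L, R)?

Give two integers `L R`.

Answer: 36 124

Derivation:
Round 1 (k=28): L=70 R=127
Round 2 (k=37): L=127 R=36
Round 3 (k=7): L=36 R=124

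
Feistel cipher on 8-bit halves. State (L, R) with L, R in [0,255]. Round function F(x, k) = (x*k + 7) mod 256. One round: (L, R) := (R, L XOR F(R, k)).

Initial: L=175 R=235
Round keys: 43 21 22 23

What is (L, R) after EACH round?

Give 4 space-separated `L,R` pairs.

Answer: 235,47 47,9 9,226 226,92

Derivation:
Round 1 (k=43): L=235 R=47
Round 2 (k=21): L=47 R=9
Round 3 (k=22): L=9 R=226
Round 4 (k=23): L=226 R=92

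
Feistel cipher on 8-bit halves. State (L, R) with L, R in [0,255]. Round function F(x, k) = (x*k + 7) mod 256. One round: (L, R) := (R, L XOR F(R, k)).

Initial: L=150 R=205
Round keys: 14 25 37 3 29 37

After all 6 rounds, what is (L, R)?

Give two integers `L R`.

Round 1 (k=14): L=205 R=171
Round 2 (k=25): L=171 R=119
Round 3 (k=37): L=119 R=145
Round 4 (k=3): L=145 R=205
Round 5 (k=29): L=205 R=209
Round 6 (k=37): L=209 R=241

Answer: 209 241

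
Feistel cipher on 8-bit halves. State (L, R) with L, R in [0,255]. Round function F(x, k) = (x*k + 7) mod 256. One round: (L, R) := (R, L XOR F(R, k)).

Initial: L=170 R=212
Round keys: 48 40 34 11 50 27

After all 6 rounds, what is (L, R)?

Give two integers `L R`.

Round 1 (k=48): L=212 R=109
Round 2 (k=40): L=109 R=219
Round 3 (k=34): L=219 R=112
Round 4 (k=11): L=112 R=12
Round 5 (k=50): L=12 R=47
Round 6 (k=27): L=47 R=240

Answer: 47 240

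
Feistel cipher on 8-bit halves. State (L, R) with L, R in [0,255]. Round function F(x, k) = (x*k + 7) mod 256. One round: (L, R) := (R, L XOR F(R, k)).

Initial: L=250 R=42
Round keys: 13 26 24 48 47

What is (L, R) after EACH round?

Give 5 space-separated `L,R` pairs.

Answer: 42,211 211,95 95,60 60,24 24,83

Derivation:
Round 1 (k=13): L=42 R=211
Round 2 (k=26): L=211 R=95
Round 3 (k=24): L=95 R=60
Round 4 (k=48): L=60 R=24
Round 5 (k=47): L=24 R=83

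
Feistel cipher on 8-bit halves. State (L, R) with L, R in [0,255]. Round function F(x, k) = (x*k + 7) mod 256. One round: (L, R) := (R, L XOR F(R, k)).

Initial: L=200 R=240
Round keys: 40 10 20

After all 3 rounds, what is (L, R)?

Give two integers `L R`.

Answer: 237 196

Derivation:
Round 1 (k=40): L=240 R=79
Round 2 (k=10): L=79 R=237
Round 3 (k=20): L=237 R=196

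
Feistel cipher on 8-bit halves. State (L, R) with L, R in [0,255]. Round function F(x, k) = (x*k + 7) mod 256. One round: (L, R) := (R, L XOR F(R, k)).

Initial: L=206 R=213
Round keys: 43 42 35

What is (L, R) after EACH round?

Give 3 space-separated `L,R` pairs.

Answer: 213,0 0,210 210,189

Derivation:
Round 1 (k=43): L=213 R=0
Round 2 (k=42): L=0 R=210
Round 3 (k=35): L=210 R=189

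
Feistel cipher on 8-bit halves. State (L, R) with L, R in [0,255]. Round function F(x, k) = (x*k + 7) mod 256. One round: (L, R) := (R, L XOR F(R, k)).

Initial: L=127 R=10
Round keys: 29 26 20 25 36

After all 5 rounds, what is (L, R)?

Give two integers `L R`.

Round 1 (k=29): L=10 R=86
Round 2 (k=26): L=86 R=201
Round 3 (k=20): L=201 R=237
Round 4 (k=25): L=237 R=229
Round 5 (k=36): L=229 R=214

Answer: 229 214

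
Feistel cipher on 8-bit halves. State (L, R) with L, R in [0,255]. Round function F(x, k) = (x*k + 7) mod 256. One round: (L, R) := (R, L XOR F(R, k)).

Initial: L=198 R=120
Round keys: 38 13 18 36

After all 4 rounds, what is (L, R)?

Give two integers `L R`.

Answer: 238 227

Derivation:
Round 1 (k=38): L=120 R=17
Round 2 (k=13): L=17 R=156
Round 3 (k=18): L=156 R=238
Round 4 (k=36): L=238 R=227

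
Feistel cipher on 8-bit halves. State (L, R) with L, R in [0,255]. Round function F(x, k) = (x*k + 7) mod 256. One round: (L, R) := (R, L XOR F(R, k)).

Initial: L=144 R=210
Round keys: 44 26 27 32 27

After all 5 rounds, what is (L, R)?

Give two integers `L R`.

Answer: 56 108

Derivation:
Round 1 (k=44): L=210 R=143
Round 2 (k=26): L=143 R=95
Round 3 (k=27): L=95 R=131
Round 4 (k=32): L=131 R=56
Round 5 (k=27): L=56 R=108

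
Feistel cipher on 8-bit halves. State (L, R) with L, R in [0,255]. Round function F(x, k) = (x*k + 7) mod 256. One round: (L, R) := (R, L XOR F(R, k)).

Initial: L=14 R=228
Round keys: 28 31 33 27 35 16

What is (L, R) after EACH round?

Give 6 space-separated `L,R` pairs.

Answer: 228,249 249,202 202,232 232,181 181,46 46,82

Derivation:
Round 1 (k=28): L=228 R=249
Round 2 (k=31): L=249 R=202
Round 3 (k=33): L=202 R=232
Round 4 (k=27): L=232 R=181
Round 5 (k=35): L=181 R=46
Round 6 (k=16): L=46 R=82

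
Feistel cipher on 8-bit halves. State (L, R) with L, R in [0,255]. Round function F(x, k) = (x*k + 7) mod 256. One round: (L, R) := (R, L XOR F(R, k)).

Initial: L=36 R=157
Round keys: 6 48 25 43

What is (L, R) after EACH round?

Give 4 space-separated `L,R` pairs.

Round 1 (k=6): L=157 R=145
Round 2 (k=48): L=145 R=170
Round 3 (k=25): L=170 R=48
Round 4 (k=43): L=48 R=189

Answer: 157,145 145,170 170,48 48,189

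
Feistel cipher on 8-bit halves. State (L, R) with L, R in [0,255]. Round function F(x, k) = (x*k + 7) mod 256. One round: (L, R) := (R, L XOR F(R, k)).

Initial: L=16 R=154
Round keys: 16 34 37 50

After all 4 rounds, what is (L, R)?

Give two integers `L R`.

Answer: 69 78

Derivation:
Round 1 (k=16): L=154 R=183
Round 2 (k=34): L=183 R=207
Round 3 (k=37): L=207 R=69
Round 4 (k=50): L=69 R=78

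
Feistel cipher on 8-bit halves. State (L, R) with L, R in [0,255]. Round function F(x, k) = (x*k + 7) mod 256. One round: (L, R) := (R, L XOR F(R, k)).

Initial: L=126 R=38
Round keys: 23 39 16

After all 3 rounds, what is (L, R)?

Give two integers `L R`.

Answer: 118 104

Derivation:
Round 1 (k=23): L=38 R=15
Round 2 (k=39): L=15 R=118
Round 3 (k=16): L=118 R=104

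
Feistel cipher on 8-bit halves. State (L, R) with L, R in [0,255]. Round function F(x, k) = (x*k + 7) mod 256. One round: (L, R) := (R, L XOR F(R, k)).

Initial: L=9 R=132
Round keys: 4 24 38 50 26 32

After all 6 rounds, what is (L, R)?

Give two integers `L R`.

Answer: 196 49

Derivation:
Round 1 (k=4): L=132 R=30
Round 2 (k=24): L=30 R=83
Round 3 (k=38): L=83 R=71
Round 4 (k=50): L=71 R=182
Round 5 (k=26): L=182 R=196
Round 6 (k=32): L=196 R=49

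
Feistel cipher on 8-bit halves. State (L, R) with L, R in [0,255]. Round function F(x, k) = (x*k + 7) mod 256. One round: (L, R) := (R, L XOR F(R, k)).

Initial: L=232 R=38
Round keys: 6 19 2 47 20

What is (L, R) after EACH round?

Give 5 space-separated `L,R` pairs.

Answer: 38,3 3,102 102,208 208,81 81,139

Derivation:
Round 1 (k=6): L=38 R=3
Round 2 (k=19): L=3 R=102
Round 3 (k=2): L=102 R=208
Round 4 (k=47): L=208 R=81
Round 5 (k=20): L=81 R=139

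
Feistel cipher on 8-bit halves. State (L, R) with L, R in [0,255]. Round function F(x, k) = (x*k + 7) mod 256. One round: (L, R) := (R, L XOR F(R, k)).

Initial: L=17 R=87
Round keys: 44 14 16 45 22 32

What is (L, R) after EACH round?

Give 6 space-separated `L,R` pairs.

Answer: 87,234 234,132 132,173 173,244 244,82 82,179

Derivation:
Round 1 (k=44): L=87 R=234
Round 2 (k=14): L=234 R=132
Round 3 (k=16): L=132 R=173
Round 4 (k=45): L=173 R=244
Round 5 (k=22): L=244 R=82
Round 6 (k=32): L=82 R=179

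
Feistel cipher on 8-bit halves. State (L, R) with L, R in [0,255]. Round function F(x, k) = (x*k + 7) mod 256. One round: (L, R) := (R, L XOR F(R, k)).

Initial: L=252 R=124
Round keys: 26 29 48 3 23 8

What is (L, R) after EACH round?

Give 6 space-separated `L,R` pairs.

Answer: 124,99 99,66 66,4 4,81 81,74 74,6

Derivation:
Round 1 (k=26): L=124 R=99
Round 2 (k=29): L=99 R=66
Round 3 (k=48): L=66 R=4
Round 4 (k=3): L=4 R=81
Round 5 (k=23): L=81 R=74
Round 6 (k=8): L=74 R=6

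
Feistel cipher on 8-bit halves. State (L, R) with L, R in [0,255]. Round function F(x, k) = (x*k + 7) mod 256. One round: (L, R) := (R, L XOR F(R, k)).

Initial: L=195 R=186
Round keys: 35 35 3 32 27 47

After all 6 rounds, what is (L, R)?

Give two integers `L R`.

Answer: 21 118

Derivation:
Round 1 (k=35): L=186 R=182
Round 2 (k=35): L=182 R=83
Round 3 (k=3): L=83 R=182
Round 4 (k=32): L=182 R=148
Round 5 (k=27): L=148 R=21
Round 6 (k=47): L=21 R=118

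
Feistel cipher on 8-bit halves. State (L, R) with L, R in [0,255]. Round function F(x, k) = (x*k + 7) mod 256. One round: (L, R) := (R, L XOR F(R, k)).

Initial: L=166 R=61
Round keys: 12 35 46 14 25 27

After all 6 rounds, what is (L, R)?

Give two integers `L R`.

Round 1 (k=12): L=61 R=69
Round 2 (k=35): L=69 R=75
Round 3 (k=46): L=75 R=196
Round 4 (k=14): L=196 R=244
Round 5 (k=25): L=244 R=31
Round 6 (k=27): L=31 R=184

Answer: 31 184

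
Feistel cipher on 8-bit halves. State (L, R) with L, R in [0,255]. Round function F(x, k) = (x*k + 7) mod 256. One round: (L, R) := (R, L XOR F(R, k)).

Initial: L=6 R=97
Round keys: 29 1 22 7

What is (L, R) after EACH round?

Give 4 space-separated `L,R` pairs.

Round 1 (k=29): L=97 R=2
Round 2 (k=1): L=2 R=104
Round 3 (k=22): L=104 R=245
Round 4 (k=7): L=245 R=210

Answer: 97,2 2,104 104,245 245,210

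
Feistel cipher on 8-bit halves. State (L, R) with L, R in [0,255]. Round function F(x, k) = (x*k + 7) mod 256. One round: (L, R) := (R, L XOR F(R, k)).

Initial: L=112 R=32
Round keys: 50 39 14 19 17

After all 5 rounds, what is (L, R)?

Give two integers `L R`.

Answer: 15 198

Derivation:
Round 1 (k=50): L=32 R=55
Round 2 (k=39): L=55 R=72
Round 3 (k=14): L=72 R=192
Round 4 (k=19): L=192 R=15
Round 5 (k=17): L=15 R=198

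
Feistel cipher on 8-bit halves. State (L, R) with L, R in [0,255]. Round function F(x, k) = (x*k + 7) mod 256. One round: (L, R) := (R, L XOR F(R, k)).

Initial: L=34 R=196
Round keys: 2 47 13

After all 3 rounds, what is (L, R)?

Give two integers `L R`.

Answer: 14 16

Derivation:
Round 1 (k=2): L=196 R=173
Round 2 (k=47): L=173 R=14
Round 3 (k=13): L=14 R=16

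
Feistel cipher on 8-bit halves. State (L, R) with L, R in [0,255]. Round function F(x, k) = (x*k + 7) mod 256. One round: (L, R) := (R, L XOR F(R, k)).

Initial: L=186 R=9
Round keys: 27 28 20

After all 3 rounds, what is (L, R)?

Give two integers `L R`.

Answer: 14 95

Derivation:
Round 1 (k=27): L=9 R=64
Round 2 (k=28): L=64 R=14
Round 3 (k=20): L=14 R=95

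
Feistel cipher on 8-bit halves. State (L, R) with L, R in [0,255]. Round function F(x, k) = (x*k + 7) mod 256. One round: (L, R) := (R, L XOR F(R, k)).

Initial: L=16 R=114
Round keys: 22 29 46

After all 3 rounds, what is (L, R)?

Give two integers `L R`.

Answer: 108 172

Derivation:
Round 1 (k=22): L=114 R=195
Round 2 (k=29): L=195 R=108
Round 3 (k=46): L=108 R=172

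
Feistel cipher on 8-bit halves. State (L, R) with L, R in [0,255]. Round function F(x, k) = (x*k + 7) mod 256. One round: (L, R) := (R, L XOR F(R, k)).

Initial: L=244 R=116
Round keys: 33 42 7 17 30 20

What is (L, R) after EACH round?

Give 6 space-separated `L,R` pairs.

Round 1 (k=33): L=116 R=15
Round 2 (k=42): L=15 R=9
Round 3 (k=7): L=9 R=73
Round 4 (k=17): L=73 R=233
Round 5 (k=30): L=233 R=28
Round 6 (k=20): L=28 R=222

Answer: 116,15 15,9 9,73 73,233 233,28 28,222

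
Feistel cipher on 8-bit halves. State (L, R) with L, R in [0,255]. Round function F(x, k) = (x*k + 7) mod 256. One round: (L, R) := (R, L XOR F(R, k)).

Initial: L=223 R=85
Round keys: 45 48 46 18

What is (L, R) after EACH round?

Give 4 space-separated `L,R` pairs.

Answer: 85,39 39,2 2,68 68,205

Derivation:
Round 1 (k=45): L=85 R=39
Round 2 (k=48): L=39 R=2
Round 3 (k=46): L=2 R=68
Round 4 (k=18): L=68 R=205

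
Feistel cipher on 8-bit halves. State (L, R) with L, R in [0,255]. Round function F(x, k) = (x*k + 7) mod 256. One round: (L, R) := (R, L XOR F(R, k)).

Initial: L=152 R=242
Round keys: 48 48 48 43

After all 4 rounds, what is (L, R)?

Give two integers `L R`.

Round 1 (k=48): L=242 R=255
Round 2 (k=48): L=255 R=37
Round 3 (k=48): L=37 R=8
Round 4 (k=43): L=8 R=122

Answer: 8 122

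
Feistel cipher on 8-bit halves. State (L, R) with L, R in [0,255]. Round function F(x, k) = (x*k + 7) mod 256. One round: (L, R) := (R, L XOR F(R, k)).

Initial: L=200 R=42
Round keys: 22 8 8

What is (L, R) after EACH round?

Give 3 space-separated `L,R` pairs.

Round 1 (k=22): L=42 R=107
Round 2 (k=8): L=107 R=117
Round 3 (k=8): L=117 R=196

Answer: 42,107 107,117 117,196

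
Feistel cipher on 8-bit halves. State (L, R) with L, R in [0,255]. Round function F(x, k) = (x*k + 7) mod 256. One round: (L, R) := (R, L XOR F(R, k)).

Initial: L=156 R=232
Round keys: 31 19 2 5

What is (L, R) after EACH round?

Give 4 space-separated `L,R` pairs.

Answer: 232,131 131,40 40,212 212,3

Derivation:
Round 1 (k=31): L=232 R=131
Round 2 (k=19): L=131 R=40
Round 3 (k=2): L=40 R=212
Round 4 (k=5): L=212 R=3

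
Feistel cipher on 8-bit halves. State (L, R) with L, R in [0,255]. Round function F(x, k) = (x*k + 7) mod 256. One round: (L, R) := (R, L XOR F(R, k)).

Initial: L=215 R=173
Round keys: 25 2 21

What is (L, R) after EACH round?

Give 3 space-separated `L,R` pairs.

Answer: 173,59 59,208 208,44

Derivation:
Round 1 (k=25): L=173 R=59
Round 2 (k=2): L=59 R=208
Round 3 (k=21): L=208 R=44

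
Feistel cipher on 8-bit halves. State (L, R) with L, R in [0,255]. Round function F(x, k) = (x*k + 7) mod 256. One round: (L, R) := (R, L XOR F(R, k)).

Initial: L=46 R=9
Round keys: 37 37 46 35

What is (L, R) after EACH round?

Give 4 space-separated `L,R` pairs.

Round 1 (k=37): L=9 R=122
Round 2 (k=37): L=122 R=160
Round 3 (k=46): L=160 R=189
Round 4 (k=35): L=189 R=126

Answer: 9,122 122,160 160,189 189,126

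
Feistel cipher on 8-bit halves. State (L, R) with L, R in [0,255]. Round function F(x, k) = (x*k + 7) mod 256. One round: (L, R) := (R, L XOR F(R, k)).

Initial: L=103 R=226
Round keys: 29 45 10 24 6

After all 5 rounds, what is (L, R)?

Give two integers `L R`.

Answer: 56 188

Derivation:
Round 1 (k=29): L=226 R=198
Round 2 (k=45): L=198 R=55
Round 3 (k=10): L=55 R=235
Round 4 (k=24): L=235 R=56
Round 5 (k=6): L=56 R=188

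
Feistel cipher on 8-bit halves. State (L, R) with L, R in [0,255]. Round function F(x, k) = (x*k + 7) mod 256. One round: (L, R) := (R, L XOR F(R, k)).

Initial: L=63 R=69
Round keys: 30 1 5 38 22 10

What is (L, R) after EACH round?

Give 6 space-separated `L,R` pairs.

Round 1 (k=30): L=69 R=34
Round 2 (k=1): L=34 R=108
Round 3 (k=5): L=108 R=1
Round 4 (k=38): L=1 R=65
Round 5 (k=22): L=65 R=156
Round 6 (k=10): L=156 R=94

Answer: 69,34 34,108 108,1 1,65 65,156 156,94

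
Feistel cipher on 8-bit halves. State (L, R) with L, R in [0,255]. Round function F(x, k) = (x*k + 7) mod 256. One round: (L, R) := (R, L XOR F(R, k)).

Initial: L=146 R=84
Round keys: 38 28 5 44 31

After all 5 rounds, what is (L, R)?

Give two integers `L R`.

Round 1 (k=38): L=84 R=237
Round 2 (k=28): L=237 R=167
Round 3 (k=5): L=167 R=167
Round 4 (k=44): L=167 R=28
Round 5 (k=31): L=28 R=204

Answer: 28 204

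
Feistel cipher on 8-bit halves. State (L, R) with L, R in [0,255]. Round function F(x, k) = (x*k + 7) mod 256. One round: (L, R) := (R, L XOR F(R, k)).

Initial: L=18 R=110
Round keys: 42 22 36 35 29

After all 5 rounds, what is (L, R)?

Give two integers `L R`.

Answer: 174 143

Derivation:
Round 1 (k=42): L=110 R=1
Round 2 (k=22): L=1 R=115
Round 3 (k=36): L=115 R=50
Round 4 (k=35): L=50 R=174
Round 5 (k=29): L=174 R=143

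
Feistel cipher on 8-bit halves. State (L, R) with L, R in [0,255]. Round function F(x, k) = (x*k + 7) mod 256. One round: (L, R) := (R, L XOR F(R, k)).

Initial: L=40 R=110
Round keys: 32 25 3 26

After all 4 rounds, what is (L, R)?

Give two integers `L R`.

Round 1 (k=32): L=110 R=239
Round 2 (k=25): L=239 R=48
Round 3 (k=3): L=48 R=120
Round 4 (k=26): L=120 R=7

Answer: 120 7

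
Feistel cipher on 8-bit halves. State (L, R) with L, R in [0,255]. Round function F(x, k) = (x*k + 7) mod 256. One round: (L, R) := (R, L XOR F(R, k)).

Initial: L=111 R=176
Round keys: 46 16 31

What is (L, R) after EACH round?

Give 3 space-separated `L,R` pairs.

Round 1 (k=46): L=176 R=200
Round 2 (k=16): L=200 R=55
Round 3 (k=31): L=55 R=120

Answer: 176,200 200,55 55,120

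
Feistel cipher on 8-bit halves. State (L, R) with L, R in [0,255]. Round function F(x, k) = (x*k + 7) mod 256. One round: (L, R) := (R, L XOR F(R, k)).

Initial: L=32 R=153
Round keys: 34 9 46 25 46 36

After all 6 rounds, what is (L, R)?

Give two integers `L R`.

Answer: 15 225

Derivation:
Round 1 (k=34): L=153 R=121
Round 2 (k=9): L=121 R=209
Round 3 (k=46): L=209 R=236
Round 4 (k=25): L=236 R=194
Round 5 (k=46): L=194 R=15
Round 6 (k=36): L=15 R=225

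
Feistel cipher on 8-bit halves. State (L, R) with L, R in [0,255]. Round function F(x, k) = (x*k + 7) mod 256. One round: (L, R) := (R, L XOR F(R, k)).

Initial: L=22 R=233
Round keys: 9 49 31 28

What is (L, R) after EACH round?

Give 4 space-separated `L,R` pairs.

Answer: 233,46 46,60 60,101 101,47

Derivation:
Round 1 (k=9): L=233 R=46
Round 2 (k=49): L=46 R=60
Round 3 (k=31): L=60 R=101
Round 4 (k=28): L=101 R=47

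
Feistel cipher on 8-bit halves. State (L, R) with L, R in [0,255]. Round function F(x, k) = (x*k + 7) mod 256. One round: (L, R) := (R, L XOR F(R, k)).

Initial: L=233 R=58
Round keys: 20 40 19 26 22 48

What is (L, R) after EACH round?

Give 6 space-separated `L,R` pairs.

Answer: 58,102 102,205 205,88 88,58 58,91 91,45

Derivation:
Round 1 (k=20): L=58 R=102
Round 2 (k=40): L=102 R=205
Round 3 (k=19): L=205 R=88
Round 4 (k=26): L=88 R=58
Round 5 (k=22): L=58 R=91
Round 6 (k=48): L=91 R=45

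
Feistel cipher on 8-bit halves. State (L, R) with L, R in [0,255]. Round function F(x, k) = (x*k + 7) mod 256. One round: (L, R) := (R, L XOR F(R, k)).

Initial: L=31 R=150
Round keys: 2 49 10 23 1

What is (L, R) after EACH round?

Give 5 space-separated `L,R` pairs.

Answer: 150,44 44,229 229,213 213,207 207,3

Derivation:
Round 1 (k=2): L=150 R=44
Round 2 (k=49): L=44 R=229
Round 3 (k=10): L=229 R=213
Round 4 (k=23): L=213 R=207
Round 5 (k=1): L=207 R=3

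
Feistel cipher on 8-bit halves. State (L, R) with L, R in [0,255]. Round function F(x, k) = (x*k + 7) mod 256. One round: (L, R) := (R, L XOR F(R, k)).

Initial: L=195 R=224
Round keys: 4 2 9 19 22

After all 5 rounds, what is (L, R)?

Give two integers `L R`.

Round 1 (k=4): L=224 R=68
Round 2 (k=2): L=68 R=111
Round 3 (k=9): L=111 R=170
Round 4 (k=19): L=170 R=202
Round 5 (k=22): L=202 R=201

Answer: 202 201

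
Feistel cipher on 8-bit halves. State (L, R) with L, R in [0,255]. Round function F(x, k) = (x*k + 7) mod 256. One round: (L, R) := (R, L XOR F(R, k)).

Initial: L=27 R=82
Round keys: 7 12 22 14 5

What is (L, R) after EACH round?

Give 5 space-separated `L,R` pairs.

Answer: 82,94 94,61 61,27 27,188 188,168

Derivation:
Round 1 (k=7): L=82 R=94
Round 2 (k=12): L=94 R=61
Round 3 (k=22): L=61 R=27
Round 4 (k=14): L=27 R=188
Round 5 (k=5): L=188 R=168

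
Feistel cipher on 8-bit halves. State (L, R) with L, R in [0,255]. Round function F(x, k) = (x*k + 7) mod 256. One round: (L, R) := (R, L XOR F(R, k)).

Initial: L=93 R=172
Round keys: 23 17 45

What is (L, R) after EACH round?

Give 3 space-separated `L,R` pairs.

Answer: 172,38 38,33 33,242

Derivation:
Round 1 (k=23): L=172 R=38
Round 2 (k=17): L=38 R=33
Round 3 (k=45): L=33 R=242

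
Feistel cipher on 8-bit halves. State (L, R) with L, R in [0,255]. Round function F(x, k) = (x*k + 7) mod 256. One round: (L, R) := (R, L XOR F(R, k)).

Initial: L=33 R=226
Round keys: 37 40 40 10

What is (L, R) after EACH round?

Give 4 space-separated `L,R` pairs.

Round 1 (k=37): L=226 R=144
Round 2 (k=40): L=144 R=101
Round 3 (k=40): L=101 R=95
Round 4 (k=10): L=95 R=216

Answer: 226,144 144,101 101,95 95,216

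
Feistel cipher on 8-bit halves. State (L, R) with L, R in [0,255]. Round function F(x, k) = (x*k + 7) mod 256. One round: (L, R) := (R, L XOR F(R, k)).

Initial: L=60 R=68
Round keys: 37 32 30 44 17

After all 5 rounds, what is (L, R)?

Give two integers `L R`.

Answer: 172 181

Derivation:
Round 1 (k=37): L=68 R=231
Round 2 (k=32): L=231 R=163
Round 3 (k=30): L=163 R=198
Round 4 (k=44): L=198 R=172
Round 5 (k=17): L=172 R=181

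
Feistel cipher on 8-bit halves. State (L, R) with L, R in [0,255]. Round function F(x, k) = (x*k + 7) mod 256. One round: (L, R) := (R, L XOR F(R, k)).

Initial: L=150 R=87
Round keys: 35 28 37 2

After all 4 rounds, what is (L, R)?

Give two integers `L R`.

Round 1 (k=35): L=87 R=122
Round 2 (k=28): L=122 R=8
Round 3 (k=37): L=8 R=85
Round 4 (k=2): L=85 R=185

Answer: 85 185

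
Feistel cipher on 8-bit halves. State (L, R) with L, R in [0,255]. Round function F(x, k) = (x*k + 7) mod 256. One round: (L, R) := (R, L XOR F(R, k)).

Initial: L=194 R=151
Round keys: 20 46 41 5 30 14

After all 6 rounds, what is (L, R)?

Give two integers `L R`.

Round 1 (k=20): L=151 R=17
Round 2 (k=46): L=17 R=130
Round 3 (k=41): L=130 R=200
Round 4 (k=5): L=200 R=109
Round 5 (k=30): L=109 R=5
Round 6 (k=14): L=5 R=32

Answer: 5 32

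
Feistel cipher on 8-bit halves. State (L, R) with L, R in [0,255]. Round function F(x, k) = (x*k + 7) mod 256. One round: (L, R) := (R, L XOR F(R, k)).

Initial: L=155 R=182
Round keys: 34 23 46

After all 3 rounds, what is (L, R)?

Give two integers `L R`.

Answer: 169 205

Derivation:
Round 1 (k=34): L=182 R=168
Round 2 (k=23): L=168 R=169
Round 3 (k=46): L=169 R=205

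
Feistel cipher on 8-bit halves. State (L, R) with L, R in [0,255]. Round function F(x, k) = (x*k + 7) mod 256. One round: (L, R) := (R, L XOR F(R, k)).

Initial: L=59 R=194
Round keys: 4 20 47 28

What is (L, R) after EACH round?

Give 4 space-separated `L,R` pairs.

Round 1 (k=4): L=194 R=52
Round 2 (k=20): L=52 R=213
Round 3 (k=47): L=213 R=22
Round 4 (k=28): L=22 R=186

Answer: 194,52 52,213 213,22 22,186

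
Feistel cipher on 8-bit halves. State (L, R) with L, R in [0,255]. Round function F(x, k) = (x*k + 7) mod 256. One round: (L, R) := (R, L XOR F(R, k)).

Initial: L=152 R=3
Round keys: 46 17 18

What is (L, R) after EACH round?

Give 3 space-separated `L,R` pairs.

Answer: 3,9 9,163 163,116

Derivation:
Round 1 (k=46): L=3 R=9
Round 2 (k=17): L=9 R=163
Round 3 (k=18): L=163 R=116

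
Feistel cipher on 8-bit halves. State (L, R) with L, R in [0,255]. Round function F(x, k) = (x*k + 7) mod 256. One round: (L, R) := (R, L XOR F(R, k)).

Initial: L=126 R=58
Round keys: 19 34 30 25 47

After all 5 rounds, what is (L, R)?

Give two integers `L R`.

Answer: 46 139

Derivation:
Round 1 (k=19): L=58 R=43
Round 2 (k=34): L=43 R=135
Round 3 (k=30): L=135 R=242
Round 4 (k=25): L=242 R=46
Round 5 (k=47): L=46 R=139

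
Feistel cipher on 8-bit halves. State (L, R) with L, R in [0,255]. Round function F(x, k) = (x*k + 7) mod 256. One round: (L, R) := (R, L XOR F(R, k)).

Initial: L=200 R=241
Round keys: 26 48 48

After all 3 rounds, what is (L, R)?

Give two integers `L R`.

Answer: 70 110

Derivation:
Round 1 (k=26): L=241 R=73
Round 2 (k=48): L=73 R=70
Round 3 (k=48): L=70 R=110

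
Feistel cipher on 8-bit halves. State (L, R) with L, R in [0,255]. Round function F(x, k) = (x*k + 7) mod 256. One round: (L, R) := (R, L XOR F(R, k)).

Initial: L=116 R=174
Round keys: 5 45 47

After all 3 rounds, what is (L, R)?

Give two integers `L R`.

Round 1 (k=5): L=174 R=25
Round 2 (k=45): L=25 R=194
Round 3 (k=47): L=194 R=188

Answer: 194 188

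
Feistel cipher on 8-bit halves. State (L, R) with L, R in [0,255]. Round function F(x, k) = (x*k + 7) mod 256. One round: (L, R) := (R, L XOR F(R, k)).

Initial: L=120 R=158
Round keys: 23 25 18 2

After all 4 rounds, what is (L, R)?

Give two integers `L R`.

Answer: 162 181

Derivation:
Round 1 (k=23): L=158 R=65
Round 2 (k=25): L=65 R=254
Round 3 (k=18): L=254 R=162
Round 4 (k=2): L=162 R=181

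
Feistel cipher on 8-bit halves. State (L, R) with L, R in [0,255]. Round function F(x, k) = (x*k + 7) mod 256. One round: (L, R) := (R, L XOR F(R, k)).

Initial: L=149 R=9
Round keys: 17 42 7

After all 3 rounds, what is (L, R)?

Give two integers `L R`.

Answer: 176 226

Derivation:
Round 1 (k=17): L=9 R=53
Round 2 (k=42): L=53 R=176
Round 3 (k=7): L=176 R=226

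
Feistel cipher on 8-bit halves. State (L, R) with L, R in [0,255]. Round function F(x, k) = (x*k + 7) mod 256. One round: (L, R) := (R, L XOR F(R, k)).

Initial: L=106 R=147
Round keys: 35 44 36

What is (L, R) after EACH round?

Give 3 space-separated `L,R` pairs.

Answer: 147,74 74,44 44,125

Derivation:
Round 1 (k=35): L=147 R=74
Round 2 (k=44): L=74 R=44
Round 3 (k=36): L=44 R=125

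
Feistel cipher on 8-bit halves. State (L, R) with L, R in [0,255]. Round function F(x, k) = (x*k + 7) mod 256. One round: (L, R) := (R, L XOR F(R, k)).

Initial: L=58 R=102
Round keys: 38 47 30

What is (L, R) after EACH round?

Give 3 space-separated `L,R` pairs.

Round 1 (k=38): L=102 R=17
Round 2 (k=47): L=17 R=64
Round 3 (k=30): L=64 R=150

Answer: 102,17 17,64 64,150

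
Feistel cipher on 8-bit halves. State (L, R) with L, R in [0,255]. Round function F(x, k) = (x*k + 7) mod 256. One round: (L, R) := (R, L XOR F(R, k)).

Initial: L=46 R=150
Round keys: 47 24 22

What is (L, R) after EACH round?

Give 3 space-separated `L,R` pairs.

Answer: 150,191 191,121 121,210

Derivation:
Round 1 (k=47): L=150 R=191
Round 2 (k=24): L=191 R=121
Round 3 (k=22): L=121 R=210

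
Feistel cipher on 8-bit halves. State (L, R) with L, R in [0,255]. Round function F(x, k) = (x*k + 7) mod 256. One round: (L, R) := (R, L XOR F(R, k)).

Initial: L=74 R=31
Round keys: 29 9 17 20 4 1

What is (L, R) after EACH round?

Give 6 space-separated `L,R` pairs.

Answer: 31,192 192,216 216,159 159,171 171,44 44,152

Derivation:
Round 1 (k=29): L=31 R=192
Round 2 (k=9): L=192 R=216
Round 3 (k=17): L=216 R=159
Round 4 (k=20): L=159 R=171
Round 5 (k=4): L=171 R=44
Round 6 (k=1): L=44 R=152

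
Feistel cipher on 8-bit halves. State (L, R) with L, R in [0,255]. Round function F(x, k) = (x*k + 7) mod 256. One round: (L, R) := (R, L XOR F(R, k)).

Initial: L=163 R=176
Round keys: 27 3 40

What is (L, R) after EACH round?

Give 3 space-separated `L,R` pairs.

Round 1 (k=27): L=176 R=52
Round 2 (k=3): L=52 R=19
Round 3 (k=40): L=19 R=203

Answer: 176,52 52,19 19,203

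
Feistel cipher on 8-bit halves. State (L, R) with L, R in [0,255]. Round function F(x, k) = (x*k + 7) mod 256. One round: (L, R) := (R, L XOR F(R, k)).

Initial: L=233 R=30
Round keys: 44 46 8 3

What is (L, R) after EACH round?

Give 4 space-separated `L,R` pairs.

Round 1 (k=44): L=30 R=198
Round 2 (k=46): L=198 R=133
Round 3 (k=8): L=133 R=233
Round 4 (k=3): L=233 R=71

Answer: 30,198 198,133 133,233 233,71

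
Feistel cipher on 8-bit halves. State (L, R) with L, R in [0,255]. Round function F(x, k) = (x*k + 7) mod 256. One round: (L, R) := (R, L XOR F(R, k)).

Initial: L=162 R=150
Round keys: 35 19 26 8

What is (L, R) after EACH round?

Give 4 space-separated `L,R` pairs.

Round 1 (k=35): L=150 R=43
Round 2 (k=19): L=43 R=174
Round 3 (k=26): L=174 R=152
Round 4 (k=8): L=152 R=105

Answer: 150,43 43,174 174,152 152,105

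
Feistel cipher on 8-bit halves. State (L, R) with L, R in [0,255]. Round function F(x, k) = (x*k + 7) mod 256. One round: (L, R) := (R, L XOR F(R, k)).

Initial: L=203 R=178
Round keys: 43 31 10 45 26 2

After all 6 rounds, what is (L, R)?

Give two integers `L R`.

Round 1 (k=43): L=178 R=38
Round 2 (k=31): L=38 R=19
Round 3 (k=10): L=19 R=227
Round 4 (k=45): L=227 R=253
Round 5 (k=26): L=253 R=90
Round 6 (k=2): L=90 R=70

Answer: 90 70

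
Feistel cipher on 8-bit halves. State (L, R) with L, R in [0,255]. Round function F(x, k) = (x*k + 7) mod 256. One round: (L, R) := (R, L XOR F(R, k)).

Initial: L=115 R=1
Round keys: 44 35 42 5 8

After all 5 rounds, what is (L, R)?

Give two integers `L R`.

Round 1 (k=44): L=1 R=64
Round 2 (k=35): L=64 R=198
Round 3 (k=42): L=198 R=195
Round 4 (k=5): L=195 R=16
Round 5 (k=8): L=16 R=68

Answer: 16 68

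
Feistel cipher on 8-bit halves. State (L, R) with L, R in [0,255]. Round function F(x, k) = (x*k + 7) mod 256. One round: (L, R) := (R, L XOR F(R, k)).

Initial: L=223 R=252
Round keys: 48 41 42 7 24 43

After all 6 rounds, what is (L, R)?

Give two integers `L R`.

Round 1 (k=48): L=252 R=152
Round 2 (k=41): L=152 R=163
Round 3 (k=42): L=163 R=93
Round 4 (k=7): L=93 R=49
Round 5 (k=24): L=49 R=194
Round 6 (k=43): L=194 R=172

Answer: 194 172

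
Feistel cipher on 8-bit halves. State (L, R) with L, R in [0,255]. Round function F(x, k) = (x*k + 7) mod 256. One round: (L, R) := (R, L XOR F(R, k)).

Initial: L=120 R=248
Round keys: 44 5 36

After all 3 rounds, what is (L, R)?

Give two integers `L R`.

Round 1 (k=44): L=248 R=223
Round 2 (k=5): L=223 R=154
Round 3 (k=36): L=154 R=112

Answer: 154 112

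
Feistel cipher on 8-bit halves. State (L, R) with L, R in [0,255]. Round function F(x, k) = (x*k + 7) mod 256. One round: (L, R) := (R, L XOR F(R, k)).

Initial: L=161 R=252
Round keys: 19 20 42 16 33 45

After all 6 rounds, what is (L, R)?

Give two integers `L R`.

Answer: 116 111

Derivation:
Round 1 (k=19): L=252 R=26
Round 2 (k=20): L=26 R=243
Round 3 (k=42): L=243 R=255
Round 4 (k=16): L=255 R=4
Round 5 (k=33): L=4 R=116
Round 6 (k=45): L=116 R=111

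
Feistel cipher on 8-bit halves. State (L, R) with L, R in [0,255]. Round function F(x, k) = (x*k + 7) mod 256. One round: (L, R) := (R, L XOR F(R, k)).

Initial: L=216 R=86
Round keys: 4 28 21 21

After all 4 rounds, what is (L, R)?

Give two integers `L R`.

Answer: 111 191

Derivation:
Round 1 (k=4): L=86 R=135
Round 2 (k=28): L=135 R=157
Round 3 (k=21): L=157 R=111
Round 4 (k=21): L=111 R=191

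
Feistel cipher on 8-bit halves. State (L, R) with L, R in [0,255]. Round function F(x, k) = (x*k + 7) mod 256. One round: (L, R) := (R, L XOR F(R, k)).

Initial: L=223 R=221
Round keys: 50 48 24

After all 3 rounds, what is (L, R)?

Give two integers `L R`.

Answer: 122 153

Derivation:
Round 1 (k=50): L=221 R=238
Round 2 (k=48): L=238 R=122
Round 3 (k=24): L=122 R=153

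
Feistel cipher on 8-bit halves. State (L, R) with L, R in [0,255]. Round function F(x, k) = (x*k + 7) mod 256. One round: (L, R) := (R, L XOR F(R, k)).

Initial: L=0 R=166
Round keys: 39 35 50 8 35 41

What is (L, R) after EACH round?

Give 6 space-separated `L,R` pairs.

Answer: 166,81 81,188 188,238 238,203 203,38 38,214

Derivation:
Round 1 (k=39): L=166 R=81
Round 2 (k=35): L=81 R=188
Round 3 (k=50): L=188 R=238
Round 4 (k=8): L=238 R=203
Round 5 (k=35): L=203 R=38
Round 6 (k=41): L=38 R=214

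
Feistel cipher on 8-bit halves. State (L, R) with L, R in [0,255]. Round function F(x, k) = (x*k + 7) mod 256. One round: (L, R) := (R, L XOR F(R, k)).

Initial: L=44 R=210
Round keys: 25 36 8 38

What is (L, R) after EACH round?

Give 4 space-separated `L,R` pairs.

Round 1 (k=25): L=210 R=165
Round 2 (k=36): L=165 R=233
Round 3 (k=8): L=233 R=234
Round 4 (k=38): L=234 R=42

Answer: 210,165 165,233 233,234 234,42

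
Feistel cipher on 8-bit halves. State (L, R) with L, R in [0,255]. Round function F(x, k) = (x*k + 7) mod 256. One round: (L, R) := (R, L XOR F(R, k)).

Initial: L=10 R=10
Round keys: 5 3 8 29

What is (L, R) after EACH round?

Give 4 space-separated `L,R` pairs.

Round 1 (k=5): L=10 R=51
Round 2 (k=3): L=51 R=170
Round 3 (k=8): L=170 R=100
Round 4 (k=29): L=100 R=241

Answer: 10,51 51,170 170,100 100,241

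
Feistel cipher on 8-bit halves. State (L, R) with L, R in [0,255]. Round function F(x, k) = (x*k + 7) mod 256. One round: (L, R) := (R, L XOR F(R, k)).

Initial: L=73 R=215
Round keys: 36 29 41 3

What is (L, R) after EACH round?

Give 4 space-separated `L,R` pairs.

Round 1 (k=36): L=215 R=10
Round 2 (k=29): L=10 R=254
Round 3 (k=41): L=254 R=191
Round 4 (k=3): L=191 R=186

Answer: 215,10 10,254 254,191 191,186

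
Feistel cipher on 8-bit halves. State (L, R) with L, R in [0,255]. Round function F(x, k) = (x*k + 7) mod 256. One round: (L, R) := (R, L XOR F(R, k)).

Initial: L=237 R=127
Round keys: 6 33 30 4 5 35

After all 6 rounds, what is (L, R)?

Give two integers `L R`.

Answer: 33 149

Derivation:
Round 1 (k=6): L=127 R=236
Round 2 (k=33): L=236 R=12
Round 3 (k=30): L=12 R=131
Round 4 (k=4): L=131 R=31
Round 5 (k=5): L=31 R=33
Round 6 (k=35): L=33 R=149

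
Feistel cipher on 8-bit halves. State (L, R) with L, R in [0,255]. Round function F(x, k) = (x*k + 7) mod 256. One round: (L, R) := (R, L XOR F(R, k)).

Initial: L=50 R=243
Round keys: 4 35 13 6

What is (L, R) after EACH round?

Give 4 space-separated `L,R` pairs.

Answer: 243,225 225,57 57,13 13,108

Derivation:
Round 1 (k=4): L=243 R=225
Round 2 (k=35): L=225 R=57
Round 3 (k=13): L=57 R=13
Round 4 (k=6): L=13 R=108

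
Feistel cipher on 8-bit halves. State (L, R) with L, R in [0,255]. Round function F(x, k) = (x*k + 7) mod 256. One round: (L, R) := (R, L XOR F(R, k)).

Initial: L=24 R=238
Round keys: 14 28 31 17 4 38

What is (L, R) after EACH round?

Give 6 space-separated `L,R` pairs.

Answer: 238,19 19,245 245,161 161,77 77,154 154,174

Derivation:
Round 1 (k=14): L=238 R=19
Round 2 (k=28): L=19 R=245
Round 3 (k=31): L=245 R=161
Round 4 (k=17): L=161 R=77
Round 5 (k=4): L=77 R=154
Round 6 (k=38): L=154 R=174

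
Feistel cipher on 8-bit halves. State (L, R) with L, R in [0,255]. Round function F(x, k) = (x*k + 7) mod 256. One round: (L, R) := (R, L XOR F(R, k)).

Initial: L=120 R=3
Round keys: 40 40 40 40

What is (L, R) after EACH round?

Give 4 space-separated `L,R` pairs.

Answer: 3,7 7,28 28,96 96,27

Derivation:
Round 1 (k=40): L=3 R=7
Round 2 (k=40): L=7 R=28
Round 3 (k=40): L=28 R=96
Round 4 (k=40): L=96 R=27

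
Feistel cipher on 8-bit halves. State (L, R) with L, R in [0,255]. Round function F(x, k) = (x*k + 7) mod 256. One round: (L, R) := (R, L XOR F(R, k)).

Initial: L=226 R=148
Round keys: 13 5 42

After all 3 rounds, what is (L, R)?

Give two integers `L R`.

Round 1 (k=13): L=148 R=105
Round 2 (k=5): L=105 R=128
Round 3 (k=42): L=128 R=110

Answer: 128 110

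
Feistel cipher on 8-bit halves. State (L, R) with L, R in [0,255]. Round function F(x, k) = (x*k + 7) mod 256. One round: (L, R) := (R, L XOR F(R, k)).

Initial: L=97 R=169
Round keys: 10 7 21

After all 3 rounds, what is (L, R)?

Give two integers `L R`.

Round 1 (k=10): L=169 R=192
Round 2 (k=7): L=192 R=238
Round 3 (k=21): L=238 R=77

Answer: 238 77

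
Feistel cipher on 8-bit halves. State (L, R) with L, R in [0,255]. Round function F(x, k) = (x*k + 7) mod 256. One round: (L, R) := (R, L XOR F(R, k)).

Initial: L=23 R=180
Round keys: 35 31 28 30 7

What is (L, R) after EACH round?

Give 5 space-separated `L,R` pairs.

Answer: 180,180 180,103 103,255 255,142 142,22

Derivation:
Round 1 (k=35): L=180 R=180
Round 2 (k=31): L=180 R=103
Round 3 (k=28): L=103 R=255
Round 4 (k=30): L=255 R=142
Round 5 (k=7): L=142 R=22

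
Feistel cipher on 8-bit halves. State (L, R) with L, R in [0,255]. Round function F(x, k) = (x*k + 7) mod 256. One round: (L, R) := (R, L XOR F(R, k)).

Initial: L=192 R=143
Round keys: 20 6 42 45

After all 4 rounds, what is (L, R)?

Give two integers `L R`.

Round 1 (k=20): L=143 R=243
Round 2 (k=6): L=243 R=54
Round 3 (k=42): L=54 R=16
Round 4 (k=45): L=16 R=225

Answer: 16 225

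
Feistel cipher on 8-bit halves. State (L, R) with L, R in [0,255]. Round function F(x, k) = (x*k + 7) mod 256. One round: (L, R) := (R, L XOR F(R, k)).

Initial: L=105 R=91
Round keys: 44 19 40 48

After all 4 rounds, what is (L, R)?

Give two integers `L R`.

Round 1 (k=44): L=91 R=194
Round 2 (k=19): L=194 R=54
Round 3 (k=40): L=54 R=181
Round 4 (k=48): L=181 R=193

Answer: 181 193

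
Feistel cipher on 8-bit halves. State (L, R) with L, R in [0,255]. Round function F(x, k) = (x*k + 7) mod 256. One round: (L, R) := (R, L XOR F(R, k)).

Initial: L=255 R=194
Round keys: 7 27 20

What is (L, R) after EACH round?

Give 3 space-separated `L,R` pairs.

Round 1 (k=7): L=194 R=170
Round 2 (k=27): L=170 R=55
Round 3 (k=20): L=55 R=249

Answer: 194,170 170,55 55,249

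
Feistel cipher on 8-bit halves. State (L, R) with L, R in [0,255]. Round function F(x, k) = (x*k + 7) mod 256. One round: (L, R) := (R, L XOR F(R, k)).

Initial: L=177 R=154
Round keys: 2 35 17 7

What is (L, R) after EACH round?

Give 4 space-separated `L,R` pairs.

Answer: 154,138 138,127 127,252 252,148

Derivation:
Round 1 (k=2): L=154 R=138
Round 2 (k=35): L=138 R=127
Round 3 (k=17): L=127 R=252
Round 4 (k=7): L=252 R=148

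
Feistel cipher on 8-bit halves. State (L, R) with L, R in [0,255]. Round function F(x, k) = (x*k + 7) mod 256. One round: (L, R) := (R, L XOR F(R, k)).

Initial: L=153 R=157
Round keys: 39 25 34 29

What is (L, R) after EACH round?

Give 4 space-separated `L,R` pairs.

Answer: 157,107 107,231 231,222 222,202

Derivation:
Round 1 (k=39): L=157 R=107
Round 2 (k=25): L=107 R=231
Round 3 (k=34): L=231 R=222
Round 4 (k=29): L=222 R=202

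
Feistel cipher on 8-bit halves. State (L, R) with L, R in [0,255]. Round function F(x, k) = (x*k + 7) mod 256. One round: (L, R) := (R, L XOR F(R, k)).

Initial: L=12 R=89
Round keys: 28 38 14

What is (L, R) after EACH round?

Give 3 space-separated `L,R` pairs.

Answer: 89,207 207,152 152,152

Derivation:
Round 1 (k=28): L=89 R=207
Round 2 (k=38): L=207 R=152
Round 3 (k=14): L=152 R=152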